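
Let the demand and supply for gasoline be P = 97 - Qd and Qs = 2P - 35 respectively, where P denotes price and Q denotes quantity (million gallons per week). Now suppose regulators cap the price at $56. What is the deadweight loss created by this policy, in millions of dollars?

0

Rearranging demand gives Qd = 97 - P. Without the control the market clears where 97 - P = 2P - 35, i.e. P* = 44 and Q* = 53.
The ceiling of 56 is above the equilibrium price 44, so it is not binding; the market clears at P* = 44, Q* = 53.
Since the control does not bind, no trades are prevented and deadweight loss is zero.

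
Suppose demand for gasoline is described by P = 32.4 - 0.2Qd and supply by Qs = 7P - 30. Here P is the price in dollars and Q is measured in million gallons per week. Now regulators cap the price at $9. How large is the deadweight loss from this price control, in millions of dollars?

Rearranging demand gives Qd = 162 - 5P. In a free market, 162 - 5P = 7P - 30 gives the equilibrium P* = 16, Q* = 82.
Because the ceiling (9) lies below the market-clearing price, it is binding.
At P = 9: Qd = 162 - 5·9 = 117 and Qs = 7·9 - 30 = 33.
Quantity traded falls to 33. At Q = 33 the demand price is (162 - 33)/5 = 25.8 and the supply price is (30 + 33)/7 = 9.
Deadweight loss = ½ · (25.8 - 9) · (82 - 33) = ½ · 16.8 · 49 = 411.6.

411.6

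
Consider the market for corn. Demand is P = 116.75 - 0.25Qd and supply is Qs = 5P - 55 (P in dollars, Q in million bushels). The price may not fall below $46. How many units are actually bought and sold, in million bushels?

235

Rearranging demand gives Qd = 467 - 4P. Setting quantity demanded equal to quantity supplied, 467 - 4P = 5P - 55, gives P* = 58 and Q* = 235.
Since 46 is below P* = 58, the floor does not bind and the free-market outcome prevails.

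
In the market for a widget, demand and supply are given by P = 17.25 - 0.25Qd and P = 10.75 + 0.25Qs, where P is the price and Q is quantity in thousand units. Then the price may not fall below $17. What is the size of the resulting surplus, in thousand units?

Rearranging demand gives Qd = 69 - 4P; rearranging supply gives Qs = 4P - 43. Without the control the market clears where 69 - 4P = 4P - 43, i.e. P* = 14 and Q* = 13.
The floor of 17 is above the equilibrium price 14, so it binds.
At P = 17: Qd = 69 - 4·17 = 1 and Qs = 4·17 - 43 = 25.
Surplus = Qs - Qd = 25 - 1 = 24.

24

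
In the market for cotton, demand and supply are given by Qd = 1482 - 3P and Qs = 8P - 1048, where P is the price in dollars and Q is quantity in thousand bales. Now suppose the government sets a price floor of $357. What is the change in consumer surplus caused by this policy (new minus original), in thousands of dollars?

Setting quantity demanded equal to quantity supplied, 1482 - 3P = 8P - 1048, gives P* = 230 and Q* = 792.
Since 357 > 230, the floor is binding.
At P = 357: Qd = 1482 - 3·357 = 411 and Qs = 8·357 - 1048 = 1808.
Consumer surplus without the control is ½ · (494 - 230) · 792 = 104544.
With the floor, consumers buy 411 units at 357, so CS = ½ · (494 - 357) · 411 = 28153.5.
Change in consumer surplus = 28153.5 - 104544 = -76390.5.

-76390.5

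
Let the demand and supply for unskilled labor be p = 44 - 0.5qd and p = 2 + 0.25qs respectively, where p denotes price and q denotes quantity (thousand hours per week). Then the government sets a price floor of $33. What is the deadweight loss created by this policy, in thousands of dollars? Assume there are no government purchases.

Rearranging demand gives qd = 88 - 2p; rearranging supply gives qs = 4p - 8. Equilibrium: 88 - 2p = 4p - 8, so 96 = 6p and p* = 16, q* = 56.
The floor of 33 is above the equilibrium price 16, so it binds.
At p = 33: qd = 88 - 2·33 = 22 and qs = 4·33 - 8 = 124.
Quantity traded falls to 22. At q = 22 the demand price is (88 - 22)/2 = 33 and the supply price is (8 + 22)/4 = 7.5.
Deadweight loss = ½ · (33 - 7.5) · (56 - 22) = ½ · 25.5 · 34 = 433.5.

433.5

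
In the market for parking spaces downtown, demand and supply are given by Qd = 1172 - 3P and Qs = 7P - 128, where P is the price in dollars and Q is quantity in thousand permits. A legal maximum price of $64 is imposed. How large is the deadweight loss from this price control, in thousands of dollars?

Without the control the market clears where 1172 - 3P = 7P - 128, i.e. P* = 130 and Q* = 782.
Since 64 < 130, the ceiling is binding.
At P = 64: Qd = 1172 - 3·64 = 980 and Qs = 7·64 - 128 = 320.
Quantity traded falls to 320. At Q = 320 the demand price is (1172 - 320)/3 = 284 and the supply price is (128 + 320)/7 = 64.
Deadweight loss = ½ · (284 - 64) · (782 - 320) = ½ · 220 · 462 = 50820.

50820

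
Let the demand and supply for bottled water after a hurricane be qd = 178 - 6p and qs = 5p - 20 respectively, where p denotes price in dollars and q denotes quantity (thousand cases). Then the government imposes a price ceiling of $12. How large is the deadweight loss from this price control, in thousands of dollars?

Without the control the market clears where 178 - 6p = 5p - 20, i.e. p* = 18 and q* = 70.
Since 12 < 18, the ceiling is binding.
At p = 12: qd = 178 - 6·12 = 106 and qs = 5·12 - 20 = 40.
Quantity traded falls to 40. At q = 40 the demand price is (178 - 40)/6 = 23 and the supply price is (20 + 40)/5 = 12.
Deadweight loss = ½ · (23 - 12) · (70 - 40) = ½ · 11 · 30 = 165.

165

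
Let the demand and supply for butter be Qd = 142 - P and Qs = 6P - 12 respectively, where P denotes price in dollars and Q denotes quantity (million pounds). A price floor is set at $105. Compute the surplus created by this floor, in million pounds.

In a free market, 142 - P = 6P - 12 gives the equilibrium P* = 22, Q* = 120.
Because the floor (105) lies above the market-clearing price, it is binding.
At P = 105: Qd = 142 - 105 = 37 and Qs = 6·105 - 12 = 618.
Surplus = Qs - Qd = 618 - 37 = 581.

581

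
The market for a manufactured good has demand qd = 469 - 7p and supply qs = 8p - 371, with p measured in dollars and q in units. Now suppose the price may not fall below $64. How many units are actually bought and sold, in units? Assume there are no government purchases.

Setting quantity demanded equal to quantity supplied, 469 - 7p = 8p - 371, gives p* = 56 and q* = 77.
The floor of 64 is above the equilibrium price 56, so it binds.
At p = 64: qd = 469 - 7·64 = 21 and qs = 8·64 - 371 = 141.
The quantity actually transacted is the short side, demand: 21.

21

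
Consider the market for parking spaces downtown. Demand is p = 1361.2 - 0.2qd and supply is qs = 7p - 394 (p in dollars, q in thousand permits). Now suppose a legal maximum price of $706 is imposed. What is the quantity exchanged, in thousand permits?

Rearranging demand gives qd = 6806 - 5p. Setting quantity demanded equal to quantity supplied, 6806 - 5p = 7p - 394, gives p* = 600 and q* = 3806.
The ceiling of 706 is above the equilibrium price 600, so it is not binding; the market clears at p* = 600, q* = 3806.

3806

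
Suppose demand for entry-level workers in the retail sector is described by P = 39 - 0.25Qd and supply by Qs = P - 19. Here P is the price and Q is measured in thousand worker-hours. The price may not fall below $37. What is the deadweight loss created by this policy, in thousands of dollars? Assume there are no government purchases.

Rearranging demand gives Qd = 156 - 4P. Without the control the market clears where 156 - 4P = P - 19, i.e. P* = 35 and Q* = 16.
The floor of 37 is above the equilibrium price 35, so it binds.
At P = 37: Qd = 156 - 4·37 = 8 and Qs = 37 - 19 = 18.
Quantity traded falls to 8. At Q = 8 the demand price is (156 - 8)/4 = 37 and the supply price is 19 + 8 = 27.
Deadweight loss = ½ · (37 - 27) · (16 - 8) = ½ · 10 · 8 = 40.

40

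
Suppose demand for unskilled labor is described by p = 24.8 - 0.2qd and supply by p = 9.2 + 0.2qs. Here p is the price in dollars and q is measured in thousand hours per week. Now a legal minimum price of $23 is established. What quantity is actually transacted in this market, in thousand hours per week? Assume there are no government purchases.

Rearranging demand gives qd = 124 - 5p; rearranging supply gives qs = 5p - 46. In a free market, 124 - 5p = 5p - 46 gives the equilibrium p* = 17, q* = 39.
Since 23 > 17, the floor is binding.
At p = 23: qd = 124 - 5·23 = 9 and qs = 5·23 - 46 = 69.
The quantity actually transacted is the short side, demand: 9.

9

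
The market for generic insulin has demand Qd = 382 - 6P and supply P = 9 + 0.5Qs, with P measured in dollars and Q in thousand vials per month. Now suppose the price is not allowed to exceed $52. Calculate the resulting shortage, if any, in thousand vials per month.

Rearranging supply gives Qs = 2P - 18. Without the control the market clears where 382 - 6P = 2P - 18, i.e. P* = 50 and Q* = 82.
The ceiling of 52 is above the equilibrium price 50, so it is not binding; the market clears at P* = 50, Q* = 82.
Since the control does not bind, there is no shortage.

0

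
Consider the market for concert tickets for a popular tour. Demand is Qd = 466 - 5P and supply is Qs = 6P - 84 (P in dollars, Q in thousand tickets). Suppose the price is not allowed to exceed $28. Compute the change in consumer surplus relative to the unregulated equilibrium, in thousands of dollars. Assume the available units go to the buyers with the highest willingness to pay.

Without the control the market clears where 466 - 5P = 6P - 84, i.e. P* = 50 and Q* = 216.
Because the ceiling (28) lies below the market-clearing price, it is binding.
At P = 28: Qd = 466 - 5·28 = 326 and Qs = 6·28 - 84 = 84.
Consumer surplus without the control is ½ · (93.2 - 50) · 216 = 4665.6.
With the ceiling, 84 units are sold at 28 (assume they go to the highest-value buyers). The demand price at Q = 84 is 76.4, so CS = ½ · [(93.2 - 28) + (76.4 - 28)] · 84 = 4771.2.
Change in consumer surplus = 4771.2 - 4665.6 = 105.6.

105.6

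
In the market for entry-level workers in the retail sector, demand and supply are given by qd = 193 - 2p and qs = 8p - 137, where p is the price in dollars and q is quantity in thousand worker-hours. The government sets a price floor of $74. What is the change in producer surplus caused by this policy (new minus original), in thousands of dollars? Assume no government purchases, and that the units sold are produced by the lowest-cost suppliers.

Equilibrium: 193 - 2p = 8p - 137, so 330 = 10p and p* = 33, q* = 127.
The floor of 74 is above the equilibrium price 33, so it binds.
At p = 74: qd = 193 - 2·74 = 45 and qs = 8·74 - 137 = 455.
Producer surplus without the control is ½ · (33 - 17.125) · 127 = 1008.0625.
With the floor, 45 units are sold at 74. The supply price at q = 45 is 22.75, so PS = ½ · [(74 - 17.125) + (74 - 22.75)] · 45 = 2432.8125.
Change in producer surplus = 2432.8125 - 1008.0625 = 1424.75.

1424.75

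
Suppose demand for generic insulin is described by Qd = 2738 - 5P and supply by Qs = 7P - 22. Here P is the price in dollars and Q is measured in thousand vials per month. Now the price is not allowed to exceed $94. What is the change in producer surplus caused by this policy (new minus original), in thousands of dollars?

Without the control the market clears where 2738 - 5P = 7P - 22, i.e. P* = 230 and Q* = 1588.
The ceiling of 94 is below the equilibrium price 230, so it binds.
At P = 94: Qd = 2738 - 5·94 = 2268 and Qs = 7·94 - 22 = 636.
Producer surplus without the control is ½ · (230 - 22/7) · 1588 = 1260872/7.
With the ceiling, producers sell 636 units at 94, so PS = ½ · (94 - 22/7) · 636 = 202248/7.
Change in producer surplus = 202248/7 - 1260872/7 = -151232.

-151232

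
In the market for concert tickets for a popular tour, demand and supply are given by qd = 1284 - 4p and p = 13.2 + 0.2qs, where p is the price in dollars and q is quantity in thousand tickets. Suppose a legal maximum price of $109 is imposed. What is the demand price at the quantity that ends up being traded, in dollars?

201.25

Rearranging supply gives qs = 5p - 66. Setting quantity demanded equal to quantity supplied, 1284 - 4p = 5p - 66, gives p* = 150 and q* = 684.
Since 109 < 150, the ceiling is binding.
At p = 109: qd = 1284 - 4·109 = 848 and qs = 5·109 - 66 = 479.
Only 479 units reach the market. On the demand curve, the marginal buyer's willingness to pay at q = 479 is (1284 - 479)/4 = 201.25.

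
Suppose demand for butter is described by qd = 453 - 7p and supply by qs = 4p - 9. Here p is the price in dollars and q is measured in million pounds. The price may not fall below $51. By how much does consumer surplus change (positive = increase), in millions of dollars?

Equilibrium: 453 - 7p = 4p - 9, so 462 = 11p and p* = 42, q* = 159.
Because the floor (51) lies above the market-clearing price, it is binding.
At p = 51: qd = 453 - 7·51 = 96 and qs = 4·51 - 9 = 195.
Consumer surplus without the control is ½ · (453/7 - 42) · 159 = 25281/14.
With the floor, consumers buy 96 units at 51, so CS = ½ · (453/7 - 51) · 96 = 4608/7.
Change in consumer surplus = 4608/7 - 25281/14 = -1147.5.

-1147.5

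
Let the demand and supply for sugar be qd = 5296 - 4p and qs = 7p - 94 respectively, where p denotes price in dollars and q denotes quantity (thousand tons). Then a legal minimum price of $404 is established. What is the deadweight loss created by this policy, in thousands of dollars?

0

Without the control the market clears where 5296 - 4p = 7p - 94, i.e. p* = 490 and q* = 3336.
The floor of 404 is below the equilibrium price 490, so it is not binding; the market clears at p* = 490, q* = 3336.
Since the control does not bind, no trades are prevented and deadweight loss is zero.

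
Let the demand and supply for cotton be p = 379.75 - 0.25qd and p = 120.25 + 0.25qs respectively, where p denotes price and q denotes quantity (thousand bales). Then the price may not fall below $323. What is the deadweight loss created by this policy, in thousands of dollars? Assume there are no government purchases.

Rearranging demand gives qd = 1519 - 4p; rearranging supply gives qs = 4p - 481. Setting quantity demanded equal to quantity supplied, 1519 - 4p = 4p - 481, gives p* = 250 and q* = 519.
Because the floor (323) lies above the market-clearing price, it is binding.
At p = 323: qd = 1519 - 4·323 = 227 and qs = 4·323 - 481 = 811.
Quantity traded falls to 227. At q = 227 the demand price is (1519 - 227)/4 = 323 and the supply price is (481 + 227)/4 = 177.
Deadweight loss = ½ · (323 - 177) · (519 - 227) = ½ · 146 · 292 = 21316.

21316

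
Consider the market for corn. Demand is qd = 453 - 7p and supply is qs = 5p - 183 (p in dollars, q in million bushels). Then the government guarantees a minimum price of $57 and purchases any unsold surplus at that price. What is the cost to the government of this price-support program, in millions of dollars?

2736

Without the control the market clears where 453 - 7p = 5p - 183, i.e. p* = 53 and q* = 82.
The floor of 57 is above the equilibrium price 53, so it binds.
At p = 57: qd = 453 - 7·57 = 54 and qs = 5·57 - 183 = 102.
Surplus = qs - qd = 48.
Government expenditure = surplus × support price = 48 × 57 = 2736.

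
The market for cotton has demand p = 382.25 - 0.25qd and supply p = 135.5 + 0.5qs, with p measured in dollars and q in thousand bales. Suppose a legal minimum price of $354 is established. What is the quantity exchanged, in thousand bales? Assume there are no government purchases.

113

Rearranging demand gives qd = 1529 - 4p; rearranging supply gives qs = 2p - 271. In a free market, 1529 - 4p = 2p - 271 gives the equilibrium p* = 300, q* = 329.
Because the floor (354) lies above the market-clearing price, it is binding.
At p = 354: qd = 1529 - 4·354 = 113 and qs = 2·354 - 271 = 437.
The quantity actually transacted is the short side, demand: 113.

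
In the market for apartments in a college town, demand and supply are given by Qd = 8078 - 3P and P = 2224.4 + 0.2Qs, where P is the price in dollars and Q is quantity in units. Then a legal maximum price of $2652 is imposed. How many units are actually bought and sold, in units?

878

Rearranging supply gives Qs = 5P - 11122. Equilibrium: 8078 - 3P = 5P - 11122, so 19200 = 8P and P* = 2400, Q* = 878.
The ceiling of 2652 is above the equilibrium price 2400, so it is not binding; the market clears at P* = 2400, Q* = 878.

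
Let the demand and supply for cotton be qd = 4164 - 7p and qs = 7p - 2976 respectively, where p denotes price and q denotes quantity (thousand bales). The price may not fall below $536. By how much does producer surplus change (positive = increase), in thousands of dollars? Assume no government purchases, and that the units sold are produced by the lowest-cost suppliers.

Without the control the market clears where 4164 - 7p = 7p - 2976, i.e. p* = 510 and q* = 594.
The floor of 536 is above the equilibrium price 510, so it binds.
At p = 536: qd = 4164 - 7·536 = 412 and qs = 7·536 - 2976 = 776.
Producer surplus without the control is ½ · (510 - 2976/7) · 594 = 176418/7.
With the floor, 412 units are sold at 536. The supply price at q = 412 is 484, so PS = ½ · [(536 - 2976/7) + (536 - 484)] · 412 = 234840/7.
Change in producer surplus = 234840/7 - 176418/7 = 8346.

8346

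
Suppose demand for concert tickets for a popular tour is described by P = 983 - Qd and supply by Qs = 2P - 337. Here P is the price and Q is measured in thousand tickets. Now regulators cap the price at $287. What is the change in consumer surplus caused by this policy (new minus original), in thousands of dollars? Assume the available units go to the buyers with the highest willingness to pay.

Rearranging demand gives Qd = 983 - P. In a free market, 983 - P = 2P - 337 gives the equilibrium P* = 440, Q* = 543.
Since 287 < 440, the ceiling is binding.
At P = 287: Qd = 983 - 287 = 696 and Qs = 2·287 - 337 = 237.
Consumer surplus without the control is ½ · (983 - 440) · 543 = 147424.5.
With the ceiling, 237 units are sold at 287 (assume they go to the highest-value buyers). The demand price at Q = 237 is 746, so CS = ½ · [(983 - 287) + (746 - 287)] · 237 = 136867.5.
Change in consumer surplus = 136867.5 - 147424.5 = -10557.

-10557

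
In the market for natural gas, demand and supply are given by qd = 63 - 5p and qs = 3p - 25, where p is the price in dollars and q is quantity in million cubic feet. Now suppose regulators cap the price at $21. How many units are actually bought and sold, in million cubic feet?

8

Equilibrium: 63 - 5p = 3p - 25, so 88 = 8p and p* = 11, q* = 8.
The ceiling of 21 is above the equilibrium price 11, so it is not binding; the market clears at p* = 11, q* = 8.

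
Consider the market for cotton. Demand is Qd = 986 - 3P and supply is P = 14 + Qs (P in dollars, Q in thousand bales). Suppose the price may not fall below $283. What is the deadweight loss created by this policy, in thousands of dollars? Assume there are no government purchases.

6534

Rearranging supply gives Qs = P - 14. Equilibrium: 986 - 3P = P - 14, so 1000 = 4P and P* = 250, Q* = 236.
Because the floor (283) lies above the market-clearing price, it is binding.
At P = 283: Qd = 986 - 3·283 = 137 and Qs = 283 - 14 = 269.
Quantity traded falls to 137. At Q = 137 the demand price is (986 - 137)/3 = 283 and the supply price is 14 + 137 = 151.
Deadweight loss = ½ · (283 - 151) · (236 - 137) = ½ · 132 · 99 = 6534.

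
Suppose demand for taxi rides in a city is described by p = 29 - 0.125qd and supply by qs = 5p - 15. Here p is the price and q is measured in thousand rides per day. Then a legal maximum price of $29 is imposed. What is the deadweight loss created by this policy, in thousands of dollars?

0

Rearranging demand gives qd = 232 - 8p. Equilibrium: 232 - 8p = 5p - 15, so 247 = 13p and p* = 19, q* = 80.
The ceiling of 29 is above the equilibrium price 19, so it is not binding; the market clears at p* = 19, q* = 80.
Since the control does not bind, no trades are prevented and deadweight loss is zero.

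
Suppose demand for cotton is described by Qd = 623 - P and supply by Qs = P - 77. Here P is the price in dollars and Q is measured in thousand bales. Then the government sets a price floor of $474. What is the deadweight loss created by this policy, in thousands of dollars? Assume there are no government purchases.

15376

In a free market, 623 - P = P - 77 gives the equilibrium P* = 350, Q* = 273.
Since 474 > 350, the floor is binding.
At P = 474: Qd = 623 - 474 = 149 and Qs = 474 - 77 = 397.
Quantity traded falls to 149. At Q = 149 the demand price is 623 - 149 = 474 and the supply price is 77 + 149 = 226.
Deadweight loss = ½ · (474 - 226) · (273 - 149) = ½ · 248 · 124 = 15376.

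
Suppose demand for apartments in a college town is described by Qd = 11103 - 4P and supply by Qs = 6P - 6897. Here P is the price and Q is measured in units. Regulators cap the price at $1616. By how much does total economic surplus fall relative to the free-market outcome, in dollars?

253920

Equilibrium: 11103 - 4P = 6P - 6897, so 18000 = 10P and P* = 1800, Q* = 3903.
Because the ceiling (1616) lies below the market-clearing price, it is binding.
At P = 1616: Qd = 11103 - 4·1616 = 4639 and Qs = 6·1616 - 6897 = 2799.
Quantity traded falls to 2799. At Q = 2799 the demand price is (11103 - 2799)/4 = 2076 and the supply price is (6897 + 2799)/6 = 1616.
Deadweight loss = ½ · (2076 - 1616) · (3903 - 2799) = ½ · 460 · 1104 = 253920.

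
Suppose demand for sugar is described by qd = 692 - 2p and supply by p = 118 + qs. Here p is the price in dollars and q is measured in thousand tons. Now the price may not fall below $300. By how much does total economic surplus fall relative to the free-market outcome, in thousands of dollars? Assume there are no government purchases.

Rearranging supply gives qs = p - 118. Without the control the market clears where 692 - 2p = p - 118, i.e. p* = 270 and q* = 152.
Since 300 > 270, the floor is binding.
At p = 300: qd = 692 - 2·300 = 92 and qs = 300 - 118 = 182.
Quantity traded falls to 92. At q = 92 the demand price is (692 - 92)/2 = 300 and the supply price is 118 + 92 = 210.
Deadweight loss = ½ · (300 - 210) · (152 - 92) = ½ · 90 · 60 = 2700.

2700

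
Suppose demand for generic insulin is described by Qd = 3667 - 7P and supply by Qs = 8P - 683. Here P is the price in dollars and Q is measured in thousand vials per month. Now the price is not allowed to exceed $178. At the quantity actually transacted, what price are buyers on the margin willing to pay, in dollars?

Setting quantity demanded equal to quantity supplied, 3667 - 7P = 8P - 683, gives P* = 290 and Q* = 1637.
Since 178 < 290, the ceiling is binding.
At P = 178: Qd = 3667 - 7·178 = 2421 and Qs = 8·178 - 683 = 741.
Only 741 units reach the market. On the demand curve, the marginal buyer's willingness to pay at Q = 741 is (3667 - 741)/7 = 418.

418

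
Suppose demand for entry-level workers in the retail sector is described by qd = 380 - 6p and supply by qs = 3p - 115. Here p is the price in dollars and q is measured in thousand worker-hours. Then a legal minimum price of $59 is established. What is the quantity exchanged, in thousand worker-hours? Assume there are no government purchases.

26

Setting quantity demanded equal to quantity supplied, 380 - 6p = 3p - 115, gives p* = 55 and q* = 50.
Because the floor (59) lies above the market-clearing price, it is binding.
At p = 59: qd = 380 - 6·59 = 26 and qs = 3·59 - 115 = 62.
The quantity actually transacted is the short side, demand: 26.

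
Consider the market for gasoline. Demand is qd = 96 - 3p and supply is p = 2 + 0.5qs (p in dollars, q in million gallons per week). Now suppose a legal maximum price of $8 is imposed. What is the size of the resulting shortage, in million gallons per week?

Rearranging supply gives qs = 2p - 4. Without the control the market clears where 96 - 3p = 2p - 4, i.e. p* = 20 and q* = 36.
Because the ceiling (8) lies below the market-clearing price, it is binding.
At p = 8: qd = 96 - 3·8 = 72 and qs = 2·8 - 4 = 12.
Shortage = qd - qs = 72 - 12 = 60.

60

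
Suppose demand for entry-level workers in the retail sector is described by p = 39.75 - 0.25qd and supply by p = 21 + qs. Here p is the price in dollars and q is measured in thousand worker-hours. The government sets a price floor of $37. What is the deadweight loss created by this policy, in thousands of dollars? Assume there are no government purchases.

10

Rearranging demand gives qd = 159 - 4p; rearranging supply gives qs = p - 21. Without the control the market clears where 159 - 4p = p - 21, i.e. p* = 36 and q* = 15.
Since 37 > 36, the floor is binding.
At p = 37: qd = 159 - 4·37 = 11 and qs = 37 - 21 = 16.
Quantity traded falls to 11. At q = 11 the demand price is (159 - 11)/4 = 37 and the supply price is 21 + 11 = 32.
Deadweight loss = ½ · (37 - 32) · (15 - 11) = ½ · 5 · 4 = 10.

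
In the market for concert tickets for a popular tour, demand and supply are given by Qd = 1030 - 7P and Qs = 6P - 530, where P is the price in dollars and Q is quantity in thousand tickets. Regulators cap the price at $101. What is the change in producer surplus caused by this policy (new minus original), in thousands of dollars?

In a free market, 1030 - 7P = 6P - 530 gives the equilibrium P* = 120, Q* = 190.
Since 101 < 120, the ceiling is binding.
At P = 101: Qd = 1030 - 7·101 = 323 and Qs = 6·101 - 530 = 76.
Producer surplus without the control is ½ · (120 - 265/3) · 190 = 9025/3.
With the ceiling, producers sell 76 units at 101, so PS = ½ · (101 - 265/3) · 76 = 1444/3.
Change in producer surplus = 1444/3 - 9025/3 = -2527.

-2527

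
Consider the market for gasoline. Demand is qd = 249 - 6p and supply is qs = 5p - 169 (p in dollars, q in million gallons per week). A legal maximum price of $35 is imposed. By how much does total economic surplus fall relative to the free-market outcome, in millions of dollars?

41.25

Without the control the market clears where 249 - 6p = 5p - 169, i.e. p* = 38 and q* = 21.
The ceiling of 35 is below the equilibrium price 38, so it binds.
At p = 35: qd = 249 - 6·35 = 39 and qs = 5·35 - 169 = 6.
Quantity traded falls to 6. At q = 6 the demand price is (249 - 6)/6 = 40.5 and the supply price is (169 + 6)/5 = 35.
Deadweight loss = ½ · (40.5 - 35) · (21 - 6) = ½ · 5.5 · 15 = 41.25.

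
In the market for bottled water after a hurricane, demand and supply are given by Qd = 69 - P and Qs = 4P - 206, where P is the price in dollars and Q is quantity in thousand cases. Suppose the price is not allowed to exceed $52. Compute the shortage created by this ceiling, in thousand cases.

Equilibrium: 69 - P = 4P - 206, so 275 = 5P and P* = 55, Q* = 14.
Because the ceiling (52) lies below the market-clearing price, it is binding.
At P = 52: Qd = 69 - 52 = 17 and Qs = 4·52 - 206 = 2.
Shortage = Qd - Qs = 17 - 2 = 15.

15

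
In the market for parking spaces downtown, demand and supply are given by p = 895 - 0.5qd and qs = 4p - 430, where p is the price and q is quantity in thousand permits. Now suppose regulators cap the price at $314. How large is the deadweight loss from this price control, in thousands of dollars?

Rearranging demand gives qd = 1790 - 2p. In a free market, 1790 - 2p = 4p - 430 gives the equilibrium p* = 370, q* = 1050.
The ceiling of 314 is below the equilibrium price 370, so it binds.
At p = 314: qd = 1790 - 2·314 = 1162 and qs = 4·314 - 430 = 826.
Quantity traded falls to 826. At q = 826 the demand price is (1790 - 826)/2 = 482 and the supply price is (430 + 826)/4 = 314.
Deadweight loss = ½ · (482 - 314) · (1050 - 826) = ½ · 168 · 224 = 18816.

18816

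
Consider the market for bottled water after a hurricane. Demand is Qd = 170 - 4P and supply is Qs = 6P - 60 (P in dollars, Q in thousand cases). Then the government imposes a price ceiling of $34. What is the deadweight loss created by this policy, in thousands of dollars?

0

In a free market, 170 - 4P = 6P - 60 gives the equilibrium P* = 23, Q* = 78.
Since 34 is above P* = 23, the ceiling does not bind and the free-market outcome prevails.
Since the control does not bind, no trades are prevented and deadweight loss is zero.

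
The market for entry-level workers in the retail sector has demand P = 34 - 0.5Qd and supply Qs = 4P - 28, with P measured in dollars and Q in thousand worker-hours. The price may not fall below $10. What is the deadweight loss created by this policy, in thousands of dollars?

Rearranging demand gives Qd = 68 - 2P. In a free market, 68 - 2P = 4P - 28 gives the equilibrium P* = 16, Q* = 36.
Since 10 is below P* = 16, the floor does not bind and the free-market outcome prevails.
Since the control does not bind, no trades are prevented and deadweight loss is zero.

0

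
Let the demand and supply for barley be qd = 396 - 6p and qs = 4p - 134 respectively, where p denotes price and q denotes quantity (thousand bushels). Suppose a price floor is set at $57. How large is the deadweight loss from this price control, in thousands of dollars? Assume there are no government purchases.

Setting quantity demanded equal to quantity supplied, 396 - 6p = 4p - 134, gives p* = 53 and q* = 78.
Since 57 > 53, the floor is binding.
At p = 57: qd = 396 - 6·57 = 54 and qs = 4·57 - 134 = 94.
Quantity traded falls to 54. At q = 54 the demand price is (396 - 54)/6 = 57 and the supply price is (134 + 54)/4 = 47.
Deadweight loss = ½ · (57 - 47) · (78 - 54) = ½ · 10 · 24 = 120.

120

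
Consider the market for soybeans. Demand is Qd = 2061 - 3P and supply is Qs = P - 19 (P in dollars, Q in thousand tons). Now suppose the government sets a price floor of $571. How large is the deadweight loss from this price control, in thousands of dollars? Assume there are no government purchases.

15606

Setting quantity demanded equal to quantity supplied, 2061 - 3P = P - 19, gives P* = 520 and Q* = 501.
Because the floor (571) lies above the market-clearing price, it is binding.
At P = 571: Qd = 2061 - 3·571 = 348 and Qs = 571 - 19 = 552.
Quantity traded falls to 348. At Q = 348 the demand price is (2061 - 348)/3 = 571 and the supply price is 19 + 348 = 367.
Deadweight loss = ½ · (571 - 367) · (501 - 348) = ½ · 204 · 153 = 15606.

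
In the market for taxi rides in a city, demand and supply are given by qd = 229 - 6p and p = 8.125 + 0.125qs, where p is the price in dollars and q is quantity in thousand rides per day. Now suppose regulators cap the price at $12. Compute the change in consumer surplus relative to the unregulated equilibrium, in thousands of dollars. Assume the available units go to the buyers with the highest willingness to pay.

Rearranging supply gives qs = 8p - 65. Equilibrium: 229 - 6p = 8p - 65, so 294 = 14p and p* = 21, q* = 103.
Because the ceiling (12) lies below the market-clearing price, it is binding.
At p = 12: qd = 229 - 6·12 = 157 and qs = 8·12 - 65 = 31.
Consumer surplus without the control is ½ · (229/6 - 21) · 103 = 10609/12.
With the ceiling, 31 units are sold at 12 (assume they go to the highest-value buyers). The demand price at q = 31 is 33, so CS = ½ · [(229/6 - 12) + (33 - 12)] · 31 = 8773/12.
Change in consumer surplus = 8773/12 - 10609/12 = -153.

-153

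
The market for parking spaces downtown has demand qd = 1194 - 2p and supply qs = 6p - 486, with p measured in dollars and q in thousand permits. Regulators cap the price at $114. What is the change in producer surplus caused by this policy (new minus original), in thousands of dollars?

Without the control the market clears where 1194 - 2p = 6p - 486, i.e. p* = 210 and q* = 774.
The ceiling of 114 is below the equilibrium price 210, so it binds.
At p = 114: qd = 1194 - 2·114 = 966 and qs = 6·114 - 486 = 198.
Producer surplus without the control is ½ · (210 - 81) · 774 = 49923.
With the ceiling, producers sell 198 units at 114, so PS = ½ · (114 - 81) · 198 = 3267.
Change in producer surplus = 3267 - 49923 = -46656.

-46656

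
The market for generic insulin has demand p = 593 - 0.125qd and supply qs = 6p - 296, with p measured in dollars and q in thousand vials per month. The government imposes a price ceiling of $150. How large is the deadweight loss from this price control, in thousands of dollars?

231525

Rearranging demand gives qd = 4744 - 8p. Equilibrium: 4744 - 8p = 6p - 296, so 5040 = 14p and p* = 360, q* = 1864.
Since 150 < 360, the ceiling is binding.
At p = 150: qd = 4744 - 8·150 = 3544 and qs = 6·150 - 296 = 604.
Quantity traded falls to 604. At q = 604 the demand price is (4744 - 604)/8 = 517.5 and the supply price is (296 + 604)/6 = 150.
Deadweight loss = ½ · (517.5 - 150) · (1864 - 604) = ½ · 367.5 · 1260 = 231525.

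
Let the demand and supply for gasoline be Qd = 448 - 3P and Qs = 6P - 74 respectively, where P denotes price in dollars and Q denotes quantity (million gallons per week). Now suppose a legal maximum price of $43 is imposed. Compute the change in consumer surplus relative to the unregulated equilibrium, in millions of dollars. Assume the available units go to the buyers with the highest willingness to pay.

1410

Equilibrium: 448 - 3P = 6P - 74, so 522 = 9P and P* = 58, Q* = 274.
Since 43 < 58, the ceiling is binding.
At P = 43: Qd = 448 - 3·43 = 319 and Qs = 6·43 - 74 = 184.
Consumer surplus without the control is ½ · (448/3 - 58) · 274 = 37538/3.
With the ceiling, 184 units are sold at 43 (assume they go to the highest-value buyers). The demand price at Q = 184 is 88, so CS = ½ · [(448/3 - 43) + (88 - 43)] · 184 = 41768/3.
Change in consumer surplus = 41768/3 - 37538/3 = 1410.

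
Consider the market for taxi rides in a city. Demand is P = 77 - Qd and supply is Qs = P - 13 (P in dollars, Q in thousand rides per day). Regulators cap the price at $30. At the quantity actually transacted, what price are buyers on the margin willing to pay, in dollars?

Rearranging demand gives Qd = 77 - P. Setting quantity demanded equal to quantity supplied, 77 - P = P - 13, gives P* = 45 and Q* = 32.
Because the ceiling (30) lies below the market-clearing price, it is binding.
At P = 30: Qd = 77 - 30 = 47 and Qs = 30 - 13 = 17.
Only 17 units reach the market. On the demand curve, the marginal buyer's willingness to pay at Q = 17 is (77 - 17) = 60.

60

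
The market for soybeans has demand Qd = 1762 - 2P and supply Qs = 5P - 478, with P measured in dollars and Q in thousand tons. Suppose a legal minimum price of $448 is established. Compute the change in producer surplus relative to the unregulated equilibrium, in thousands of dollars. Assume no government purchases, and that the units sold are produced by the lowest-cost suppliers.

Setting quantity demanded equal to quantity supplied, 1762 - 2P = 5P - 478, gives P* = 320 and Q* = 1122.
Since 448 > 320, the floor is binding.
At P = 448: Qd = 1762 - 2·448 = 866 and Qs = 5·448 - 478 = 1762.
Producer surplus without the control is ½ · (320 - 95.6) · 1122 = 125888.4.
With the floor, 866 units are sold at 448. The supply price at Q = 866 is 268.8, so PS = ½ · [(448 - 95.6) + (448 - 268.8)] · 866 = 230182.8.
Change in producer surplus = 230182.8 - 125888.4 = 104294.4.

104294.4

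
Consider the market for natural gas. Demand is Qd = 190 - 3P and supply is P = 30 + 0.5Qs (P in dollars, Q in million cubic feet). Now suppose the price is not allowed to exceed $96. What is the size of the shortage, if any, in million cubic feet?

0

Rearranging supply gives Qs = 2P - 60. Setting quantity demanded equal to quantity supplied, 190 - 3P = 2P - 60, gives P* = 50 and Q* = 40.
Since 96 is above P* = 50, the ceiling does not bind and the free-market outcome prevails.
Since the control does not bind, there is no shortage.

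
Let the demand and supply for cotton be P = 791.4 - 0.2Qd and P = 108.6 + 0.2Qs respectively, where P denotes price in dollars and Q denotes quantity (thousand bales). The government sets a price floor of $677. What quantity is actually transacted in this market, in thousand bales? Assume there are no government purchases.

Rearranging demand gives Qd = 3957 - 5P; rearranging supply gives Qs = 5P - 543. Setting quantity demanded equal to quantity supplied, 3957 - 5P = 5P - 543, gives P* = 450 and Q* = 1707.
The floor of 677 is above the equilibrium price 450, so it binds.
At P = 677: Qd = 3957 - 5·677 = 572 and Qs = 5·677 - 543 = 2842.
The quantity actually transacted is the short side, demand: 572.

572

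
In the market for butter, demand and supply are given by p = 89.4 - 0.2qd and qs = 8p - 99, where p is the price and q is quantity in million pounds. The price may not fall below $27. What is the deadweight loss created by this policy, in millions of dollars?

Rearranging demand gives qd = 447 - 5p. Equilibrium: 447 - 5p = 8p - 99, so 546 = 13p and p* = 42, q* = 237.
Since 27 is below p* = 42, the floor does not bind and the free-market outcome prevails.
Since the control does not bind, no trades are prevented and deadweight loss is zero.

0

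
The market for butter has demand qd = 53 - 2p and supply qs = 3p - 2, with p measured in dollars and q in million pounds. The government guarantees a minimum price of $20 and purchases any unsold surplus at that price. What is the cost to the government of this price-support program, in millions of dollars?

900

Without the control the market clears where 53 - 2p = 3p - 2, i.e. p* = 11 and q* = 31.
Because the floor (20) lies above the market-clearing price, it is binding.
At p = 20: qd = 53 - 2·20 = 13 and qs = 3·20 - 2 = 58.
Surplus = qs - qd = 45.
Government expenditure = surplus × support price = 45 × 20 = 900.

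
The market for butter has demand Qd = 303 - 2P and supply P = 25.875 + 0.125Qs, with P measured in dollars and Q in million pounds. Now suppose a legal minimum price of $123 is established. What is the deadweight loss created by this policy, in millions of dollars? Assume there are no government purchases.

Rearranging supply gives Qs = 8P - 207. In a free market, 303 - 2P = 8P - 207 gives the equilibrium P* = 51, Q* = 201.
Since 123 > 51, the floor is binding.
At P = 123: Qd = 303 - 2·123 = 57 and Qs = 8·123 - 207 = 777.
Quantity traded falls to 57. At Q = 57 the demand price is (303 - 57)/2 = 123 and the supply price is (207 + 57)/8 = 33.
Deadweight loss = ½ · (123 - 33) · (201 - 57) = ½ · 90 · 144 = 6480.

6480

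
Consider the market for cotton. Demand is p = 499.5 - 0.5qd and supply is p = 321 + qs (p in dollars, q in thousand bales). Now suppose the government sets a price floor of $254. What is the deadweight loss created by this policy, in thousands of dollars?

Rearranging demand gives qd = 999 - 2p; rearranging supply gives qs = p - 321. In a free market, 999 - 2p = p - 321 gives the equilibrium p* = 440, q* = 119.
The floor of 254 is below the equilibrium price 440, so it is not binding; the market clears at p* = 440, q* = 119.
Since the control does not bind, no trades are prevented and deadweight loss is zero.

0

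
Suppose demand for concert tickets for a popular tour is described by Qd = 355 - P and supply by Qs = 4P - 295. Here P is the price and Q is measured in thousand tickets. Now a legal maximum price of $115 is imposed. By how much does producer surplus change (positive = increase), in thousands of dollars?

Without the control the market clears where 355 - P = 4P - 295, i.e. P* = 130 and Q* = 225.
The ceiling of 115 is below the equilibrium price 130, so it binds.
At P = 115: Qd = 355 - 115 = 240 and Qs = 4·115 - 295 = 165.
Producer surplus without the control is ½ · (130 - 73.75) · 225 = 6328.125.
With the ceiling, producers sell 165 units at 115, so PS = ½ · (115 - 73.75) · 165 = 3403.125.
Change in producer surplus = 3403.125 - 6328.125 = -2925.

-2925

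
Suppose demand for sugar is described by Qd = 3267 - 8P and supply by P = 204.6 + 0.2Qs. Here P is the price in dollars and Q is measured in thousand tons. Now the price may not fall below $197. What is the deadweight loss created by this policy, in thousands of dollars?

Rearranging supply gives Qs = 5P - 1023. Equilibrium: 3267 - 8P = 5P - 1023, so 4290 = 13P and P* = 330, Q* = 627.
Since 197 is below P* = 330, the floor does not bind and the free-market outcome prevails.
Since the control does not bind, no trades are prevented and deadweight loss is zero.

0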